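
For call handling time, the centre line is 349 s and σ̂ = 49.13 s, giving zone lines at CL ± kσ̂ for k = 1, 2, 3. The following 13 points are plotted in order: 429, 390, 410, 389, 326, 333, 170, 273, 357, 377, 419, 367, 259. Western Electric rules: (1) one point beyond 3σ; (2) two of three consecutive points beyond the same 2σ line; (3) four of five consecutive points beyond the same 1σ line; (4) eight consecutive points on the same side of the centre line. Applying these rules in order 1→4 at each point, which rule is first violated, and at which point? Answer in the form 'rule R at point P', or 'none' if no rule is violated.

Zone of each point (C = within 1σ̂, B = 1σ̂–2σ̂, A = 2σ̂–3σ̂, * = beyond 3σ̂; sign = side of CL): 1:+B, 2:+C, 3:+B, 4:+C, 5:-C, 6:-C, 7:-*, 8:-B, 9:+C, 10:+C, 11:+B, 12:+C, 13:-B
Rule 1 (one point beyond the 3σ limits) is satisfied at point 7.

rule 1 at point 7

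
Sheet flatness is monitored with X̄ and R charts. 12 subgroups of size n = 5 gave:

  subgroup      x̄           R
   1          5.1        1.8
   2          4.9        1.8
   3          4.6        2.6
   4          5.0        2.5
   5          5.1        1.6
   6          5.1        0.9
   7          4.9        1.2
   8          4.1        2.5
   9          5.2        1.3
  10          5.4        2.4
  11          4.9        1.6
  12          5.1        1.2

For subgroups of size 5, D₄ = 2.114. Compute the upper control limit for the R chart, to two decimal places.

3.77

R̄ = (1.8 + 1.8 + 2.6 + 2.5 + 1.6 + 0.9 + 1.2 + 2.5 + 1.3 + 2.4 + 1.6 + 1.2) / 12 = 21.4000 / 12 = 1.7833
UCL_R = D₄·R̄ = 2.114 × 1.7833 = 3.7700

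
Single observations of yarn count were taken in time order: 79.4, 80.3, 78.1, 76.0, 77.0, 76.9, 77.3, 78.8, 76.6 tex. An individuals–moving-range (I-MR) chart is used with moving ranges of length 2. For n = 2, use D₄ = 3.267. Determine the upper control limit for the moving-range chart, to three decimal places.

4.247

Moving ranges: 0.9, 2.2, 2.1, 1.0, 0.1, 0.4, 1.5, 2.2; M̄R̄ = 10.4000 / 8 = 1.3000
UCL_MR = D₄·M̄R̄ = 3.267 × 1.3000 = 4.2471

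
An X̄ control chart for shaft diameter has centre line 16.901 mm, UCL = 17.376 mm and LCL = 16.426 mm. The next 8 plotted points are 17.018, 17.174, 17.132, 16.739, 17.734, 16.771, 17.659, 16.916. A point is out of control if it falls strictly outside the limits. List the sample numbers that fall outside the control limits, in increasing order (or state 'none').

5, 7

Compare each point to [16.426, 17.376]: sample 5 = 17.734 > UCL; sample 7 = 17.659 > UCL.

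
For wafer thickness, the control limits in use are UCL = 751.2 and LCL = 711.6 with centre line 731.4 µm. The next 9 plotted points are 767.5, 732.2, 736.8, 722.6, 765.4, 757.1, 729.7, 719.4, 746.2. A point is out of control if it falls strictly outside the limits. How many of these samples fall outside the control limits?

Compare each point to [711.6, 751.2]: sample 1 = 767.5 > UCL; sample 5 = 765.4 > UCL; sample 6 = 757.1 > UCL.

3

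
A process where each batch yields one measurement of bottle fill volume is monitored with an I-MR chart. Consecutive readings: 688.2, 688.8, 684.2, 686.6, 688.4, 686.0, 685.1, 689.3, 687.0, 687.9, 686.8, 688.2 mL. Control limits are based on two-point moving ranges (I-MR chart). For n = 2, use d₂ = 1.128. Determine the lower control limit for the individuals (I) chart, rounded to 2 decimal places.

681.74

X̄ = (688.2 + 688.8 + 684.2 + 686.6 + 688.4 + 686.0 + 685.1 + 689.3 + 687.0 + 687.9 + 686.8 + 688.2) / 12 = 687.2083
Moving ranges: 0.6, 4.6, 2.4, 1.8, 2.4, 0.9, 4.2, 2.3, 0.9, 1.1, 1.4; M̄R̄ = 22.6000 / 11 = 2.0545
LCL = X̄ − 3·M̄R̄/d₂ = 687.2083 − 3 × 2.0545 / 1.128 = 681.7441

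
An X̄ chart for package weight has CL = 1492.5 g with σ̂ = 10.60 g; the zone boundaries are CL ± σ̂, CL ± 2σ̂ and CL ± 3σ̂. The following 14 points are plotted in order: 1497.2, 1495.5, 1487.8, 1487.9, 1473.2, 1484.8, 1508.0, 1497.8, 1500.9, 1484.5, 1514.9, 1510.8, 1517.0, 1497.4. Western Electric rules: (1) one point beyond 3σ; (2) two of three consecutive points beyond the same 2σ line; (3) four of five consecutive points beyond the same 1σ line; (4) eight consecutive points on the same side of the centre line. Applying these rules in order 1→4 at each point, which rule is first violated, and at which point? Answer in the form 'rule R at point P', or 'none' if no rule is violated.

Zone of each point (C = within 1σ̂, B = 1σ̂–2σ̂, A = 2σ̂–3σ̂, * = beyond 3σ̂; sign = side of CL): 1:+C, 2:+C, 3:-C, 4:-C, 5:-B, 6:-C, 7:+B, 8:+C, 9:+C, 10:-C, 11:+A, 12:+B, 13:+A, 14:+C
Rule 2 (two of three consecutive points beyond the same 2σ limit) is satisfied at point 13.

rule 2 at point 13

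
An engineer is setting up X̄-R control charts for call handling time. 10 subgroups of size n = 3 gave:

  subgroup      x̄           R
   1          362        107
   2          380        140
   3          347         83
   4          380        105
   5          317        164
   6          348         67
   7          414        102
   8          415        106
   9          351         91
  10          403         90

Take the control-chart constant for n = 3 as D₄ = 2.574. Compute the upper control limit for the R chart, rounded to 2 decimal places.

271.56

R̄ = (107 + 140 + 83 + 105 + 164 + 67 + 102 + 106 + 91 + 90) / 10 = 1055.0000 / 10 = 105.5000
UCL_R = D₄·R̄ = 2.574 × 105.5000 = 271.5570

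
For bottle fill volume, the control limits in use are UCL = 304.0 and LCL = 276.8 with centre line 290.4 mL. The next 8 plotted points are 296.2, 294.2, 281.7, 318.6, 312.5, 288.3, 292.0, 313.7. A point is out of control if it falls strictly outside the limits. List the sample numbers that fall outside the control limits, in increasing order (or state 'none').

4, 5, 8

Compare each point to [276.8, 304.0]: sample 4 = 318.6 > UCL; sample 5 = 312.5 > UCL; sample 8 = 313.7 > UCL.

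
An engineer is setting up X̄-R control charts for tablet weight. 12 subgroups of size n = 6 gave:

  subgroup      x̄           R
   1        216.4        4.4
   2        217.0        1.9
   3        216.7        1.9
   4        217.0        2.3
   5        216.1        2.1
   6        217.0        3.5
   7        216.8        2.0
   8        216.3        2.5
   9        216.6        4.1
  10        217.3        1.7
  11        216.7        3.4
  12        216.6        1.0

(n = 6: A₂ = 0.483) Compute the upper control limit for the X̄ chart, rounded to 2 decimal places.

X̄̄ = (216.4 + 217.0 + 216.7 + 217.0 + 216.1 + 217.0 + 216.8 + 216.3 + 216.6 + 217.3 + 216.7 + 216.6) / 12 = 2600.5000 / 12 = 216.7083
R̄ = (4.4 + 1.9 + 1.9 + 2.3 + 2.1 + 3.5 + 2.0 + 2.5 + 4.1 + 1.7 + 3.4 + 1.0) / 12 = 30.8000 / 12 = 2.5667
UCL = X̄̄ + A₂·R̄ = 216.7083 + 0.483 × 2.5667 = 217.9480

217.95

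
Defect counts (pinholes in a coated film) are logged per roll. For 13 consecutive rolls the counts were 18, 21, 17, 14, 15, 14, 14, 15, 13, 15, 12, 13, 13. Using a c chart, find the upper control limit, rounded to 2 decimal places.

26.51

c̄ = (18 + 21 + 17 + 14 + 15 + 14 + 14 + 15 + 13 + 15 + 12 + 13 + 13) / 13 = 194 / 13 = 14.9231
UCL = c̄ + 3√c̄ = 14.9231 + 3 × √14.9231 = 14.9231 + 3 × 3.8630 = 26.5122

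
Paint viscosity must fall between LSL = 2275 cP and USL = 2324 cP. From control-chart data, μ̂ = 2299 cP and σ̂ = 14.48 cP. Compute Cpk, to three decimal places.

0.552

Cpu = (USL − μ̂) / (3σ̂) = (2324 − 2299) / (3 × 14.48) = 0.5755; Cpl = (μ̂ − LSL) / (3σ̂) = (2299 − 2275) / (3 × 14.48) = 0.5525; Cpk = min(Cpu, Cpl) = 0.5525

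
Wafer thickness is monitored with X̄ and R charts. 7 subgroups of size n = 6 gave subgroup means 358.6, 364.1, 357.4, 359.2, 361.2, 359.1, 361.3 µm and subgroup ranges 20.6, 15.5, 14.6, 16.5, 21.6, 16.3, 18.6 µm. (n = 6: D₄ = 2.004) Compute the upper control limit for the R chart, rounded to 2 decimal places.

35.41

R̄ = (20.6 + 15.5 + 14.6 + 16.5 + 21.6 + 16.3 + 18.6) / 7 = 123.7000 / 7 = 17.6714
UCL_R = D₄·R̄ = 2.004 × 17.6714 = 35.4135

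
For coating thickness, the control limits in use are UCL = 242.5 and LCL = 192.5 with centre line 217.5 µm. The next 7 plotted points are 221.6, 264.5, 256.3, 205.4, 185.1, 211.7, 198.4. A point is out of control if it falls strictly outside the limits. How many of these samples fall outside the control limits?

Compare each point to [192.5, 242.5]: sample 2 = 264.5 > UCL; sample 3 = 256.3 > UCL; sample 5 = 185.1 < LCL.

3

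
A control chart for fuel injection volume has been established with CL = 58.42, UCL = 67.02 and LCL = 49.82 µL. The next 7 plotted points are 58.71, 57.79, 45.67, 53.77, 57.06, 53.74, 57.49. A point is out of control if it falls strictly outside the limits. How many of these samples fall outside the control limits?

Compare each point to [49.82, 67.02]: sample 3 = 45.67 < LCL.

1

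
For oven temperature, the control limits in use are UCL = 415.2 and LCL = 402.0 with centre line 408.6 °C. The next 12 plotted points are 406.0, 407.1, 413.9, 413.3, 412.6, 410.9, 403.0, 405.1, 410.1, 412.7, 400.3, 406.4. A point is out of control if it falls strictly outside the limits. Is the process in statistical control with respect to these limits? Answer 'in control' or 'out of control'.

Compare each point to [402.0, 415.2]: sample 11 = 400.3 < LCL.

out of control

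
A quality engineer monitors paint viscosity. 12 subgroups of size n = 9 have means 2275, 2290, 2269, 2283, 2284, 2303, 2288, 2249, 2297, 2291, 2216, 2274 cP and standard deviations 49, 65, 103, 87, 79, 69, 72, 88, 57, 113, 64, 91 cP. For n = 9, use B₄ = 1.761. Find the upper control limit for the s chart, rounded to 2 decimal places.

s̄ = (49 + 65 + 103 + 87 + 79 + 69 + 72 + 88 + 57 + 113 + 64 + 91) / 12 = 78.0833
UCL_s = B₄·s̄ = 1.761 × 78.0833 = 137.5047

137.50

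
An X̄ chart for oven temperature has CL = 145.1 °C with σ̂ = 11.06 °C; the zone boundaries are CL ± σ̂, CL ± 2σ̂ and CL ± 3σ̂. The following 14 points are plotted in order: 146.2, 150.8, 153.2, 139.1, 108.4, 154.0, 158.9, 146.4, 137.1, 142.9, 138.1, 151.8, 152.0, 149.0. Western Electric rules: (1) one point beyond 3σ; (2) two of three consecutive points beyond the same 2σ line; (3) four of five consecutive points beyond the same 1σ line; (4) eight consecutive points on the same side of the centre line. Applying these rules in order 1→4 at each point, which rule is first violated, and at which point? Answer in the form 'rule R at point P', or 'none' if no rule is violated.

rule 1 at point 5

Zone of each point (C = within 1σ̂, B = 1σ̂–2σ̂, A = 2σ̂–3σ̂, * = beyond 3σ̂; sign = side of CL): 1:+C, 2:+C, 3:+C, 4:-C, 5:-*, 6:+C, 7:+B, 8:+C, 9:-C, 10:-C, 11:-C, 12:+C, 13:+C, 14:+C
Rule 1 (one point beyond the 3σ limits) is satisfied at point 5.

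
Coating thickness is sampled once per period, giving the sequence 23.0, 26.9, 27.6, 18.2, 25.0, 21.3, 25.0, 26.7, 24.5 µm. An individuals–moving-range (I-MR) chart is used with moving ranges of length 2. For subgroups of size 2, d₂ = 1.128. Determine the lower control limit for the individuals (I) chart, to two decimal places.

X̄ = (23.0 + 26.9 + 27.6 + 18.2 + 25.0 + 21.3 + 25.0 + 26.7 + 24.5) / 9 = 24.2444
Moving ranges: 3.9, 0.7, 9.4, 6.8, 3.7, 3.7, 1.7, 2.2; M̄R̄ = 32.1000 / 8 = 4.0125
LCL = X̄ − 3·M̄R̄/d₂ = 24.2444 − 3 × 4.0125 / 1.128 = 13.5729

13.57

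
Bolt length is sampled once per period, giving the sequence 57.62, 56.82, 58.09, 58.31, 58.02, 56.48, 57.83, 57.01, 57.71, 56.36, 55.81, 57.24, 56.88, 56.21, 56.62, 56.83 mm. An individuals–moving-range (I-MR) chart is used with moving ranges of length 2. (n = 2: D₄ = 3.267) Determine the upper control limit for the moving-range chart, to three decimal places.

Moving ranges: 0.80, 1.27, 0.22, 0.29, 1.54, 1.35, 0.82, 0.70, 1.35, 0.55, 1.43, 0.36, 0.67, 0.41, 0.21; M̄R̄ = 11.9700 / 15 = 0.7980
UCL_MR = D₄·M̄R̄ = 3.267 × 0.7980 = 2.6071

2.607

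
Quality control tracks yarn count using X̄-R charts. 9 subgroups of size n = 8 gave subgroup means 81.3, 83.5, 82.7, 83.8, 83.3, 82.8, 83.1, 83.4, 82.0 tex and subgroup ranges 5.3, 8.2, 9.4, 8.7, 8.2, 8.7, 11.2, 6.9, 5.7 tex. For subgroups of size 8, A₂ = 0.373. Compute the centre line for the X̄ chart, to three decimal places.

82.878

X̄̄ = (81.3 + 83.5 + 82.7 + 83.8 + 83.3 + 82.8 + 83.1 + 83.4 + 82.0) / 9 = 745.9000 / 9 = 82.8778
CL = X̄̄ = 82.8778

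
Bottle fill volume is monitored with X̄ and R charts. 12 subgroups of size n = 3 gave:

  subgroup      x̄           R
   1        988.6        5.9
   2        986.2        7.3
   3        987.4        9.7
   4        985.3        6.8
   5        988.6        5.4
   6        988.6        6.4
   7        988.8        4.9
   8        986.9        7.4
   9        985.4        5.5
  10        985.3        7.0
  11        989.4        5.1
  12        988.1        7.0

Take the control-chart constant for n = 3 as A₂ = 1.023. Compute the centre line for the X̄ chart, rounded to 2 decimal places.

987.38

X̄̄ = (988.6 + 986.2 + 987.4 + 985.3 + 988.6 + 988.6 + 988.8 + 986.9 + 985.4 + 985.3 + 989.4 + 988.1) / 12 = 11848.6000 / 12 = 987.3833
CL = X̄̄ = 987.3833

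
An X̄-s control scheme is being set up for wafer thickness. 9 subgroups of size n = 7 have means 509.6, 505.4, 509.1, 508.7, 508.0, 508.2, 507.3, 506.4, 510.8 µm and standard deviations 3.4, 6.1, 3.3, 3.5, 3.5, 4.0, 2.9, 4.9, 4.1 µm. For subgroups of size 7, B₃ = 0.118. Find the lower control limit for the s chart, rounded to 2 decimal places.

0.47

s̄ = (3.4 + 6.1 + 3.3 + 3.5 + 3.5 + 4.0 + 2.9 + 4.9 + 4.1) / 9 = 3.9667
LCL_s = B₃·s̄ = 0.118 × 3.9667 = 0.4681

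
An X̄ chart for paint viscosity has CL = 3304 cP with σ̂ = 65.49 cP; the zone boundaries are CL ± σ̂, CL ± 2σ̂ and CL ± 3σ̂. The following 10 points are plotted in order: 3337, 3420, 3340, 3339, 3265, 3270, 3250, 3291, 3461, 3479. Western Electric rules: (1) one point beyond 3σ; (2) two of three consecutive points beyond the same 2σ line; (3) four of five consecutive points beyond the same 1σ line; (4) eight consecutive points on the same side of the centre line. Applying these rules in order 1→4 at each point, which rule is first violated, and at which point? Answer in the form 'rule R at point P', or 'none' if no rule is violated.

rule 2 at point 10

Zone of each point (C = within 1σ̂, B = 1σ̂–2σ̂, A = 2σ̂–3σ̂, * = beyond 3σ̂; sign = side of CL): 1:+C, 2:+B, 3:+C, 4:+C, 5:-C, 6:-C, 7:-C, 8:-C, 9:+A, 10:+A
Rule 2 (two of three consecutive points beyond the same 2σ limit) is satisfied at point 10.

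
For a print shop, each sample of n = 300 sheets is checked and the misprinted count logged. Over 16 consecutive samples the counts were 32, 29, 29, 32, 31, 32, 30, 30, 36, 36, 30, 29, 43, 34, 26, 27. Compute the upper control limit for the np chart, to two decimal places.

p̄ = Σdᵢ / (k·n) = 506 / (16 × 300) = 0.10542
UCL = np̄ + 3·√(np̄(1−p̄)) = 31.6250 + 3 × √(31.6250×0.89458) = 31.6250 + 3 × 5.3189 = 47.5818

47.58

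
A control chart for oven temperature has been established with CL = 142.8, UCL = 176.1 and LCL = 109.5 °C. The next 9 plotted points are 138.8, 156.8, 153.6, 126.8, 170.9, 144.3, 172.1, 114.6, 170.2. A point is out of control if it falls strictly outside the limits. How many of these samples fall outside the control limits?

0

All 9 points lie within [109.5, 176.1].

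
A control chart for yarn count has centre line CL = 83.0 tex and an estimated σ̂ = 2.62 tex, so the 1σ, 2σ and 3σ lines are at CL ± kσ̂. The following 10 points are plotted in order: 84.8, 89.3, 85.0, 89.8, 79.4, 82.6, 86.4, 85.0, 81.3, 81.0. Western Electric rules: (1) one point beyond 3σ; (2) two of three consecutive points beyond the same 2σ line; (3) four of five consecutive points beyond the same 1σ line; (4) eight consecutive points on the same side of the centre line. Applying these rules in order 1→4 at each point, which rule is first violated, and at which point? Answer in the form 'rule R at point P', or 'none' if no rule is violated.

Zone of each point (C = within 1σ̂, B = 1σ̂–2σ̂, A = 2σ̂–3σ̂, * = beyond 3σ̂; sign = side of CL): 1:+C, 2:+A, 3:+C, 4:+A, 5:-B, 6:-C, 7:+B, 8:+C, 9:-C, 10:-C
Rule 2 (two of three consecutive points beyond the same 2σ limit) is satisfied at point 4.

rule 2 at point 4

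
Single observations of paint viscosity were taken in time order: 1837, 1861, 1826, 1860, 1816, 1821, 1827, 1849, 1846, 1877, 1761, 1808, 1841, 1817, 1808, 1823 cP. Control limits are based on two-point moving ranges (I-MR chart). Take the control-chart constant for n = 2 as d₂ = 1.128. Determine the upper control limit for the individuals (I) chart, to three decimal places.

1909.308

X̄ = (1837 + 1861 + 1826 + 1860 + 1816 + 1821 + 1827 + 1849 + 1846 + 1877 + 1761 + 1808 + 1841 + 1817 + 1808 + 1823) / 16 = 1829.8750
Moving ranges: 24, 35, 34, 44, 5, 6, 22, 3, 31, 116, 47, 33, 24, 9, 15; M̄R̄ = 448.0000 / 15 = 29.8667
UCL = X̄ + 3·M̄R̄/d₂ = 1829.8750 + 3 × 29.8667 / 1.128 = 1909.3076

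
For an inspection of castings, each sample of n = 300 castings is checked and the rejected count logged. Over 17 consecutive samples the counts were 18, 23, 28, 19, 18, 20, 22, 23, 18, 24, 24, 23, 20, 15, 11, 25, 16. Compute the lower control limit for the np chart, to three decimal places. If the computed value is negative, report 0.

7.327

p̄ = Σdᵢ / (k·n) = 347 / (17 × 300) = 0.06804
LCL = np̄ − 3·√(np̄(1−p̄)) = 20.4118 − 3 × 4.3615 = 7.3272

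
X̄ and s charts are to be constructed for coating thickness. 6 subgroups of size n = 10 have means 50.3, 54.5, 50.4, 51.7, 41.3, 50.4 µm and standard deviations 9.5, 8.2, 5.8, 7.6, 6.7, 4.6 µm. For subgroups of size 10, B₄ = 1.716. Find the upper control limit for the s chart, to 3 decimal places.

s̄ = (9.5 + 8.2 + 5.8 + 7.6 + 6.7 + 4.6) / 6 = 7.0667
UCL_s = B₄·s̄ = 1.716 × 7.0667 = 12.1264

12.126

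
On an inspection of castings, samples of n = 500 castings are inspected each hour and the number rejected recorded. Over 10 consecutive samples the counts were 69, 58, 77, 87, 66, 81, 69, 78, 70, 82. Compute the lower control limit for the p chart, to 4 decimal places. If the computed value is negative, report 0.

0.0998

p̄ = Σdᵢ / (k·n) = 737 / (10 × 500) = 0.14740
LCL = p̄ − 3·√(p̄(1−p̄)/n) = 0.14740 − 3 × 0.01585 = 0.09984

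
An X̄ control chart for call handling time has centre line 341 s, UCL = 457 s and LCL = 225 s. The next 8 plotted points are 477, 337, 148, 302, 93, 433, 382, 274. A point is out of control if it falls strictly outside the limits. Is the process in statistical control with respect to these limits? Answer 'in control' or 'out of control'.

out of control

Compare each point to [225, 457]: sample 1 = 477 > UCL; sample 3 = 148 < LCL; sample 5 = 93 < LCL.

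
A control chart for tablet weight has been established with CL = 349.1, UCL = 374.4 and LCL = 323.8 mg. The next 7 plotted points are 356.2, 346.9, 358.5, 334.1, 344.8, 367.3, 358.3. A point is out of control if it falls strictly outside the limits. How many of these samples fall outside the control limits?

All 7 points lie within [323.8, 374.4].

0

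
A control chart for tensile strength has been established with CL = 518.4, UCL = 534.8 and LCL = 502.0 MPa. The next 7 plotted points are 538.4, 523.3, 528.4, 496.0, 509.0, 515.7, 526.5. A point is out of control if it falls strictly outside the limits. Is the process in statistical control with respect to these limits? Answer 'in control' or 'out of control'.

out of control

Compare each point to [502.0, 534.8]: sample 1 = 538.4 > UCL; sample 4 = 496.0 < LCL.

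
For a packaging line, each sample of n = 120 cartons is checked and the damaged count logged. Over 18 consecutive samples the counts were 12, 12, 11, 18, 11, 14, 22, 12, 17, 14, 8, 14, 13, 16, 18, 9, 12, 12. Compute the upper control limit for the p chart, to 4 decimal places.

p̄ = Σdᵢ / (k·n) = 245 / (18 × 120) = 0.11343
UCL = p̄ + 3·√(p̄(1−p̄)/n) = 0.11343 + 3 × √(0.11343×0.88657/120) = 0.11343 + 3 × 0.02895 = 0.20027

0.2003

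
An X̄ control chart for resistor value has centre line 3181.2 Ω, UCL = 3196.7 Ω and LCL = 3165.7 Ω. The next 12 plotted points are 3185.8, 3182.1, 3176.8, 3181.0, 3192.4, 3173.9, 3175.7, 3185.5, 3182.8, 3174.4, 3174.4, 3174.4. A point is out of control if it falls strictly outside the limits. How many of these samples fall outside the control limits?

All 12 points lie within [3165.7, 3196.7].

0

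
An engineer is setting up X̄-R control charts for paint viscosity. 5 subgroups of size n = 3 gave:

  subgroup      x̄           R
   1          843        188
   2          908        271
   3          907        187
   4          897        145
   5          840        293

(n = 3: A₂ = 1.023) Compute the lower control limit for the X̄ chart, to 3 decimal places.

X̄̄ = (843 + 908 + 907 + 897 + 840) / 5 = 4395.0000 / 5 = 879.0000
R̄ = (188 + 271 + 187 + 145 + 293) / 5 = 1084.0000 / 5 = 216.8000
LCL = X̄̄ − A₂·R̄ = 879.0000 − 1.023 × 216.8000 = 657.2136

657.214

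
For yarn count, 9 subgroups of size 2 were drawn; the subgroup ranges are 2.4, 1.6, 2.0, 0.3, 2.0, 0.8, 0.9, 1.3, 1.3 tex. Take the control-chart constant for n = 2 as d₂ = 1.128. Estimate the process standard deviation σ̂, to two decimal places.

1.24

R̄ = (2.4 + 1.6 + 2.0 + 0.3 + 2.0 + 0.8 + 0.9 + 1.3 + 1.3) / 9 = 1.4000
σ̂ = R̄ / d₂ = 1.4000 / 1.128 = 1.2411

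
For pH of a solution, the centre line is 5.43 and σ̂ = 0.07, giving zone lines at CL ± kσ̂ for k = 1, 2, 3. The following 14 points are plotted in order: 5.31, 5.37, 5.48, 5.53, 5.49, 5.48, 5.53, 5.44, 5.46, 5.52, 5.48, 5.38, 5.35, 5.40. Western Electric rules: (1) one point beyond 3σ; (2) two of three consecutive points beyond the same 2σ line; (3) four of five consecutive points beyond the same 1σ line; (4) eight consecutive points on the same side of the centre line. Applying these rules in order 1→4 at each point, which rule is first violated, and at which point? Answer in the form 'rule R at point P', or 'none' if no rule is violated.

rule 4 at point 10

Zone of each point (C = within 1σ̂, B = 1σ̂–2σ̂, A = 2σ̂–3σ̂, * = beyond 3σ̂; sign = side of CL): 1:-B, 2:-C, 3:+C, 4:+B, 5:+C, 6:+C, 7:+B, 8:+C, 9:+C, 10:+B, 11:+C, 12:-C, 13:-B, 14:-C
Rule 4 (eight consecutive points on the same side of the centre line) is satisfied at point 10.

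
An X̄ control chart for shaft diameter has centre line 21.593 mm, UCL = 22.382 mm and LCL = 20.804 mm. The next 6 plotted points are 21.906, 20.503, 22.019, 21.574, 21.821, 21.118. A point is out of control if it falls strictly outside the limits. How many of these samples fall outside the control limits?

Compare each point to [20.804, 22.382]: sample 2 = 20.503 < LCL.

1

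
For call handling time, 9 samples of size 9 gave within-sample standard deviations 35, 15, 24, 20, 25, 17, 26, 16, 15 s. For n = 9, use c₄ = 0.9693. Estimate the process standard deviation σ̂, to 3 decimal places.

22.124

s̄ = (35 + 15 + 24 + 20 + 25 + 17 + 26 + 16 + 15) / 9 = 21.4444
σ̂ = s̄ / c₄ = 21.4444 / 0.9693 = 22.1236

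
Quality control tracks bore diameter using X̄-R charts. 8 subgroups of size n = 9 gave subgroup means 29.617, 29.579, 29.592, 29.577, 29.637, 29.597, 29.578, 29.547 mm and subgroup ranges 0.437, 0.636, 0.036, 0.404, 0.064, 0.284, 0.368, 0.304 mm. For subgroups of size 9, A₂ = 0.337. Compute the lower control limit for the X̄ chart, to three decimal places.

29.484

X̄̄ = (29.617 + 29.579 + 29.592 + 29.577 + 29.637 + 29.597 + 29.578 + 29.547) / 8 = 236.7240 / 8 = 29.5905
R̄ = (0.437 + 0.636 + 0.036 + 0.404 + 0.064 + 0.284 + 0.368 + 0.304) / 8 = 2.5330 / 8 = 0.3166
LCL = X̄̄ − A₂·R̄ = 29.5905 − 0.337 × 0.3166 = 29.4838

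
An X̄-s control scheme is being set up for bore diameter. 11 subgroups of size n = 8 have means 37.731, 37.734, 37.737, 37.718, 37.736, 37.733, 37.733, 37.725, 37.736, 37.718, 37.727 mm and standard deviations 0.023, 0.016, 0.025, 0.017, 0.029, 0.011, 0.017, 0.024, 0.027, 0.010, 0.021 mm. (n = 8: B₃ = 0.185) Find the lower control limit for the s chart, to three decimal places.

s̄ = (0.023 + 0.016 + 0.025 + 0.017 + 0.029 + 0.011 + 0.017 + 0.024 + 0.027 + 0.010 + 0.021) / 11 = 0.0200
LCL_s = B₃·s̄ = 0.185 × 0.0200 = 0.0037

0.004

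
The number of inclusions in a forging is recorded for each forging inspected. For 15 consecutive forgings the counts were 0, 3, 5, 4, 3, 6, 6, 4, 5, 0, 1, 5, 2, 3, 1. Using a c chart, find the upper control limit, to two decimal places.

c̄ = (0 + 3 + 5 + 4 + 3 + 6 + 6 + 4 + 5 + 0 + 1 + 5 + 2 + 3 + 1) / 15 = 48 / 15 = 3.2000
UCL = c̄ + 3√c̄ = 3.2000 + 3 × √3.2000 = 3.2000 + 3 × 1.7889 = 8.5666

8.57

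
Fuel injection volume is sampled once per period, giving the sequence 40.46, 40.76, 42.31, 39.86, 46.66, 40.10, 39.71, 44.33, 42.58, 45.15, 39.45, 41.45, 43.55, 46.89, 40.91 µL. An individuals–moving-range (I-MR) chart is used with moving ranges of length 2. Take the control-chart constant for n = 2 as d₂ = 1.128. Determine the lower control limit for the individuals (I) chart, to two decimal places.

33.52

X̄ = (40.46 + 40.76 + 42.31 + 39.86 + 46.66 + 40.10 + 39.71 + 44.33 + 42.58 + 45.15 + 39.45 + 41.45 + 43.55 + 46.89 + 40.91) / 15 = 42.2780
Moving ranges: 0.30, 1.55, 2.45, 6.80, 6.56, 0.39, 4.62, 1.75, 2.57, 5.70, 2.00, 2.10, 3.34, 5.98; M̄R̄ = 46.1100 / 14 = 3.2936
LCL = X̄ − 3·M̄R̄/d₂ = 42.2780 − 3 × 3.2936 / 1.128 = 33.5185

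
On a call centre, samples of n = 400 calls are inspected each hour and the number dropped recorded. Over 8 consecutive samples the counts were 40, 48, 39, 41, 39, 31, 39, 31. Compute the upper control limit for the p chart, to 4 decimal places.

0.1405

p̄ = Σdᵢ / (k·n) = 308 / (8 × 400) = 0.09625
UCL = p̄ + 3·√(p̄(1−p̄)/n) = 0.09625 + 3 × √(0.09625×0.90375/400) = 0.09625 + 3 × 0.01475 = 0.14049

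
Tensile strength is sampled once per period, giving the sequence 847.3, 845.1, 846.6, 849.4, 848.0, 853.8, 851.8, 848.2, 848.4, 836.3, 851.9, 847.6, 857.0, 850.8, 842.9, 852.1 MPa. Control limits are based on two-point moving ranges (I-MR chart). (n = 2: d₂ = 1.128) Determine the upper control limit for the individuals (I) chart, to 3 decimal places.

863.504

X̄ = (847.3 + 845.1 + 846.6 + 849.4 + 848.0 + 853.8 + 851.8 + 848.2 + 848.4 + 836.3 + 851.9 + 847.6 + 857.0 + 850.8 + 842.9 + 852.1) / 16 = 848.5750
Moving ranges: 2.2, 1.5, 2.8, 1.4, 5.8, 2.0, 3.6, 0.2, 12.1, 15.6, 4.3, 9.4, 6.2, 7.9, 9.2; M̄R̄ = 84.2000 / 15 = 5.6133
UCL = X̄ + 3·M̄R̄/d₂ = 848.5750 + 3 × 5.6133 / 1.128 = 863.5041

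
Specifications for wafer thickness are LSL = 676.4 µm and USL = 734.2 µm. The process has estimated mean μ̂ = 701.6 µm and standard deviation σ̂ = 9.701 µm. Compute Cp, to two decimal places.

0.99

Cp = (USL − LSL) / (6σ̂) = (734.2 − 676.4) / (6 × 9.701) = 57.8000 / 58.2060 = 0.9930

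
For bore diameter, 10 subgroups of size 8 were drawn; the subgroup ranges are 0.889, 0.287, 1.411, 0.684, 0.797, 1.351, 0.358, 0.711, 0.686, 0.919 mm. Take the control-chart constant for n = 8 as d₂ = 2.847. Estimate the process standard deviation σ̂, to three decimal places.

R̄ = (0.889 + 0.287 + 1.411 + 0.684 + 0.797 + 1.351 + 0.358 + 0.711 + 0.686 + 0.919) / 10 = 0.8093
σ̂ = R̄ / d₂ = 0.8093 / 2.847 = 0.2843

0.284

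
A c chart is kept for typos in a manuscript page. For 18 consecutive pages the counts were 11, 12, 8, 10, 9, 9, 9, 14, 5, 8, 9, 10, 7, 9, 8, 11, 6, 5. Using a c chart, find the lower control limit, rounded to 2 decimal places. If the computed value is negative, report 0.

0.00

c̄ = (11 + 12 + 8 + 10 + 9 + 9 + 9 + 14 + 5 + 8 + 9 + 10 + 7 + 9 + 8 + 11 + 6 + 5) / 18 = 160 / 18 = 8.8889
LCL = c̄ − 3√c̄ = 8.8889 − 3 × 2.9814 = -0.0554 → 0 (cannot be negative)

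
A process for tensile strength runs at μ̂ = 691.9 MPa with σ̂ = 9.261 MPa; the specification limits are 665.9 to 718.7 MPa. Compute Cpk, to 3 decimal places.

Cpu = (USL − μ̂) / (3σ̂) = (718.7 − 691.9) / (3 × 9.261) = 0.9646; Cpl = (μ̂ − LSL) / (3σ̂) = (691.9 − 665.9) / (3 × 9.261) = 0.9358; Cpk = min(Cpu, Cpl) = 0.9358

0.936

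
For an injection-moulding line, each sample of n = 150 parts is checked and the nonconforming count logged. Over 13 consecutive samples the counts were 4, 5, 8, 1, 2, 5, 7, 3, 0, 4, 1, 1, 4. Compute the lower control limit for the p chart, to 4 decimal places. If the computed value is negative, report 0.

p̄ = Σdᵢ / (k·n) = 45 / (13 × 150) = 0.02308
LCL = p̄ − 3·√(p̄(1−p̄)/n) = 0.02308 − 3 × 0.01226 = -0.01370 → 0 (negative, so LCL = 0)

0.0000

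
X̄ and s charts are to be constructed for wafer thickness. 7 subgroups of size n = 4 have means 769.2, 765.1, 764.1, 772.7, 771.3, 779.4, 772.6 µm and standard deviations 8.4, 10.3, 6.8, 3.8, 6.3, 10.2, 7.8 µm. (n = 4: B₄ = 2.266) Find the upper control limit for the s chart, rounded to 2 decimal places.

s̄ = (8.4 + 10.3 + 6.8 + 3.8 + 6.3 + 10.2 + 7.8) / 7 = 7.6571
UCL_s = B₄·s̄ = 2.266 × 7.6571 = 17.3511

17.35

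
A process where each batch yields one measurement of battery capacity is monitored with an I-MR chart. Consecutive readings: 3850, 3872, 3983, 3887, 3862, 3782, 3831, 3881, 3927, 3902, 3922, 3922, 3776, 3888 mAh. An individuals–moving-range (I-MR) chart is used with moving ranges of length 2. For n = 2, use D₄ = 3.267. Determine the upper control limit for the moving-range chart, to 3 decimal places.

Moving ranges: 22, 111, 96, 25, 80, 49, 50, 46, 25, 20, 0, 146, 112; M̄R̄ = 782.0000 / 13 = 60.1538
UCL_MR = D₄·M̄R̄ = 3.267 × 60.1538 = 196.5226

196.523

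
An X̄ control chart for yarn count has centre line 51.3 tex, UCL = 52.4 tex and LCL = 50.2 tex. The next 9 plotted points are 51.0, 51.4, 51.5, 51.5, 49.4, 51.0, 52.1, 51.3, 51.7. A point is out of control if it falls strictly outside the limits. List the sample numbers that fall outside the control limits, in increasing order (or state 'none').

Compare each point to [50.2, 52.4]: sample 5 = 49.4 < LCL.

5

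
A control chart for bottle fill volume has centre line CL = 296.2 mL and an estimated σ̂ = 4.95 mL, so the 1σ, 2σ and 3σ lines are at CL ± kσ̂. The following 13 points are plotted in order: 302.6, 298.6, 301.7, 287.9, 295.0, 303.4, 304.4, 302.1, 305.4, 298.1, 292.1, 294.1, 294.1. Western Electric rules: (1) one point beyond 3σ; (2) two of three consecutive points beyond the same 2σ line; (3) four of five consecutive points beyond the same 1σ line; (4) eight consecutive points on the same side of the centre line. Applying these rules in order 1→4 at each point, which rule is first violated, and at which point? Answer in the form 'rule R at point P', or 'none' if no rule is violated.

rule 3 at point 9

Zone of each point (C = within 1σ̂, B = 1σ̂–2σ̂, A = 2σ̂–3σ̂, * = beyond 3σ̂; sign = side of CL): 1:+B, 2:+C, 3:+B, 4:-B, 5:-C, 6:+B, 7:+B, 8:+B, 9:+B, 10:+C, 11:-C, 12:-C, 13:-C
Rule 3 (four of five consecutive points beyond the same 1σ limit) is satisfied at point 9.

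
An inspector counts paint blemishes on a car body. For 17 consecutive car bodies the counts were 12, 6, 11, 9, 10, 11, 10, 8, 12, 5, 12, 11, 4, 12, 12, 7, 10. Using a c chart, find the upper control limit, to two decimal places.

18.79

c̄ = (12 + 6 + 11 + 9 + 10 + 11 + 10 + 8 + 12 + 5 + 12 + 11 + 4 + 12 + 12 + 7 + 10) / 17 = 162 / 17 = 9.5294
UCL = c̄ + 3√c̄ = 9.5294 + 3 × √9.5294 = 9.5294 + 3 × 3.0870 = 18.7903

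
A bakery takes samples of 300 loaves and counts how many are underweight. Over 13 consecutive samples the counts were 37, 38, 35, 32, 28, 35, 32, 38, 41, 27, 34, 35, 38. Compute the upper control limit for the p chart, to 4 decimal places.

p̄ = Σdᵢ / (k·n) = 450 / (13 × 300) = 0.11538
UCL = p̄ + 3·√(p̄(1−p̄)/n) = 0.11538 + 3 × √(0.11538×0.88462/300) = 0.11538 + 3 × 0.01845 = 0.17072

0.1707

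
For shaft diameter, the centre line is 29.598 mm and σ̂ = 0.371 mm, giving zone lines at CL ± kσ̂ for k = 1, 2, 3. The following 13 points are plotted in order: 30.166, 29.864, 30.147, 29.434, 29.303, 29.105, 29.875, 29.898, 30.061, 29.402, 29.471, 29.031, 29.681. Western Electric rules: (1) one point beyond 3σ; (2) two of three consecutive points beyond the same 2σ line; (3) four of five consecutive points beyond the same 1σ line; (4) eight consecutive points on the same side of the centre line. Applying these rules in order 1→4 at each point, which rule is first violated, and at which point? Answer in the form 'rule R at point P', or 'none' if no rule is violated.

none

Zone of each point (C = within 1σ̂, B = 1σ̂–2σ̂, A = 2σ̂–3σ̂, * = beyond 3σ̂; sign = side of CL): 1:+B, 2:+C, 3:+B, 4:-C, 5:-C, 6:-B, 7:+C, 8:+C, 9:+B, 10:-C, 11:-C, 12:-B, 13:+C
No rule fires across all 13 points.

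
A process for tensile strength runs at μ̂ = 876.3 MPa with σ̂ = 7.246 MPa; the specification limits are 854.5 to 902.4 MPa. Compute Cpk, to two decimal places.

1.00

Cpu = (USL − μ̂) / (3σ̂) = (902.4 − 876.3) / (3 × 7.246) = 1.2007; Cpl = (μ̂ − LSL) / (3σ̂) = (876.3 − 854.5) / (3 × 7.246) = 1.0029; Cpk = min(Cpu, Cpl) = 1.0029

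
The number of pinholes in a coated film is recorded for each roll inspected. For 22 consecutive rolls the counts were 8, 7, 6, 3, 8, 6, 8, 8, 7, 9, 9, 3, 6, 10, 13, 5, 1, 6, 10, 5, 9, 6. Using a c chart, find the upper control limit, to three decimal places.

c̄ = (8 + 7 + 6 + 3 + 8 + 6 + 8 + 8 + 7 + 9 + 9 + 3 + 6 + 10 + 13 + 5 + 1 + 6 + 10 + 5 + 9 + 6) / 22 = 153 / 22 = 6.9545
UCL = c̄ + 3√c̄ = 6.9545 + 3 × √6.9545 = 6.9545 + 3 × 2.6371 = 14.8660

14.866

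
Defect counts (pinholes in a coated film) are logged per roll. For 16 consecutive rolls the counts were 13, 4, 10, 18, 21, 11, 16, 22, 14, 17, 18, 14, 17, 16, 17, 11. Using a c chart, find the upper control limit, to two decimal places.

26.53

c̄ = (13 + 4 + 10 + 18 + 21 + 11 + 16 + 22 + 14 + 17 + 18 + 14 + 17 + 16 + 17 + 11) / 16 = 239 / 16 = 14.9375
UCL = c̄ + 3√c̄ = 14.9375 + 3 × √14.9375 = 14.9375 + 3 × 3.8649 = 26.5322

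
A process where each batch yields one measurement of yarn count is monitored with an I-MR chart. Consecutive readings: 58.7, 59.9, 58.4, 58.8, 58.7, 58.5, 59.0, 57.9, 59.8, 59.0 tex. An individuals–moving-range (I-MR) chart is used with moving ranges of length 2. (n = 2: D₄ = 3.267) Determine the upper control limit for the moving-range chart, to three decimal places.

Moving ranges: 1.2, 1.5, 0.4, 0.1, 0.2, 0.5, 1.1, 1.9, 0.8; M̄R̄ = 7.7000 / 9 = 0.8556
UCL_MR = D₄·M̄R̄ = 3.267 × 0.8556 = 2.7951

2.795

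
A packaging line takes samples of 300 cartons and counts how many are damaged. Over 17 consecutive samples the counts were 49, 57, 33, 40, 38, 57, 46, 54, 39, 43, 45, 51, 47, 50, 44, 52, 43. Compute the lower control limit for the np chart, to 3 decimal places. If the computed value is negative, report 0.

27.572

p̄ = Σdᵢ / (k·n) = 788 / (17 × 300) = 0.15451
LCL = np̄ − 3·√(np̄(1−p̄)) = 46.3529 − 3 × 6.2603 = 27.5721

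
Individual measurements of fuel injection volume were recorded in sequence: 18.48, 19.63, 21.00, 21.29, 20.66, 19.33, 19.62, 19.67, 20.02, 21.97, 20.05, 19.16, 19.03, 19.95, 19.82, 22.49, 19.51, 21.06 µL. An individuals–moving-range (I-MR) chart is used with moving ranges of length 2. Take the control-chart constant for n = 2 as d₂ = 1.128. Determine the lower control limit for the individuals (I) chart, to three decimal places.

X̄ = (18.48 + 19.63 + 21.00 + 21.29 + 20.66 + 19.33 + 19.62 + 19.67 + 20.02 + 21.97 + 20.05 + 19.16 + 19.03 + 19.95 + 19.82 + 22.49 + 19.51 + 21.06) / 18 = 20.1522
Moving ranges: 1.15, 1.37, 0.29, 0.63, 1.33, 0.29, 0.05, 0.35, 1.95, 1.92, 0.89, 0.13, 0.92, 0.13, 2.67, 2.98, 1.55; M̄R̄ = 18.6000 / 17 = 1.0941
LCL = X̄ − 3·M̄R̄/d₂ = 20.1522 − 3 × 1.0941 / 1.128 = 17.2423

17.242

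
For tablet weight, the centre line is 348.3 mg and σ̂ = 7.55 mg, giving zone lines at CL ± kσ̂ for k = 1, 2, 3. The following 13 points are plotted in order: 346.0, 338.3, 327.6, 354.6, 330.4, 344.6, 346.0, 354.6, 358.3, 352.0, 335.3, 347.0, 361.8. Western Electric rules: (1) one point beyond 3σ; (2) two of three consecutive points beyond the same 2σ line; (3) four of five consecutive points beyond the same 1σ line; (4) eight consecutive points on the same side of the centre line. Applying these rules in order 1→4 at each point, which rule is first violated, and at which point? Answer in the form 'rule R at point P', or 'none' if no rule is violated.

rule 2 at point 5

Zone of each point (C = within 1σ̂, B = 1σ̂–2σ̂, A = 2σ̂–3σ̂, * = beyond 3σ̂; sign = side of CL): 1:-C, 2:-B, 3:-A, 4:+C, 5:-A, 6:-C, 7:-C, 8:+C, 9:+B, 10:+C, 11:-B, 12:-C, 13:+B
Rule 2 (two of three consecutive points beyond the same 2σ limit) is satisfied at point 5.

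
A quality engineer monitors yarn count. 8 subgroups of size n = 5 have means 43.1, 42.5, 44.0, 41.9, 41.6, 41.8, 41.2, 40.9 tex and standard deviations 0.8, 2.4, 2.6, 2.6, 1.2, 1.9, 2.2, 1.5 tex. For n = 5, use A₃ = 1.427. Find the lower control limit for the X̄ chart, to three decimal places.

X̄̄ = (43.1 + 42.5 + 44.0 + 41.9 + 41.6 + 41.8 + 41.2 + 40.9) / 8 = 42.1250
s̄ = (0.8 + 2.4 + 2.6 + 2.6 + 1.2 + 1.9 + 2.2 + 1.5) / 8 = 1.9000
LCL = X̄̄ − A₃·s̄ = 42.1250 − 1.427 × 1.9000 = 39.4137

39.414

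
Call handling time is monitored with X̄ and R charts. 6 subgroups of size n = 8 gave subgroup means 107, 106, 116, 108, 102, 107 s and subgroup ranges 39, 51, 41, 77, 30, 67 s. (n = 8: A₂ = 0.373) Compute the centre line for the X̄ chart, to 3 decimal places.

107.667

X̄̄ = (107 + 106 + 116 + 108 + 102 + 107) / 6 = 646.0000 / 6 = 107.6667
CL = X̄̄ = 107.6667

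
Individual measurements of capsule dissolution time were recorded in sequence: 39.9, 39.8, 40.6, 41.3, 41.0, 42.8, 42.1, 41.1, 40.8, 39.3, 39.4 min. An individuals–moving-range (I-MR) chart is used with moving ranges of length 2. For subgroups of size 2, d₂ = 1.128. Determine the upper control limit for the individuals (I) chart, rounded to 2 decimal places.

X̄ = (39.9 + 39.8 + 40.6 + 41.3 + 41.0 + 42.8 + 42.1 + 41.1 + 40.8 + 39.3 + 39.4) / 11 = 40.7364
Moving ranges: 0.1, 0.8, 0.7, 0.3, 1.8, 0.7, 1.0, 0.3, 1.5, 0.1; M̄R̄ = 7.3000 / 10 = 0.7300
UCL = X̄ + 3·M̄R̄/d₂ = 40.7364 + 3 × 0.7300 / 1.128 = 42.6779

42.68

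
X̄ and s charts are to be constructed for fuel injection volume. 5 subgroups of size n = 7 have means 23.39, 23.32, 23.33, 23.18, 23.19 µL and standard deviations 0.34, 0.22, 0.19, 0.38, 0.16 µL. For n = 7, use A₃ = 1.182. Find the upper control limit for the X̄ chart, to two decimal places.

23.59

X̄̄ = (23.39 + 23.32 + 23.33 + 23.18 + 23.19) / 5 = 23.2820
s̄ = (0.34 + 0.22 + 0.19 + 0.38 + 0.16) / 5 = 0.2580
UCL = X̄̄ + A₃·s̄ = 23.2820 + 1.182 × 0.2580 = 23.5870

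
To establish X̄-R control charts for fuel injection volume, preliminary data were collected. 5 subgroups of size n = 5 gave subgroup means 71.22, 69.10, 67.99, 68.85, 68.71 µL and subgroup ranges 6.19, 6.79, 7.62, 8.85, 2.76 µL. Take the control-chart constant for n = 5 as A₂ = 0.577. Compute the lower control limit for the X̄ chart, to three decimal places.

65.457

X̄̄ = (71.22 + 69.10 + 67.99 + 68.85 + 68.71) / 5 = 345.8700 / 5 = 69.1740
R̄ = (6.19 + 6.79 + 7.62 + 8.85 + 2.76) / 5 = 32.2100 / 5 = 6.4420
LCL = X̄̄ − A₂·R̄ = 69.1740 − 0.577 × 6.4420 = 65.4570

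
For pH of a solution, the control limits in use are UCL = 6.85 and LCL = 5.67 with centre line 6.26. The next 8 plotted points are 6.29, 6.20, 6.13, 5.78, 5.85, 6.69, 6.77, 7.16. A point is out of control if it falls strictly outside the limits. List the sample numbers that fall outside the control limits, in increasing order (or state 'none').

8

Compare each point to [5.67, 6.85]: sample 8 = 7.16 > UCL.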